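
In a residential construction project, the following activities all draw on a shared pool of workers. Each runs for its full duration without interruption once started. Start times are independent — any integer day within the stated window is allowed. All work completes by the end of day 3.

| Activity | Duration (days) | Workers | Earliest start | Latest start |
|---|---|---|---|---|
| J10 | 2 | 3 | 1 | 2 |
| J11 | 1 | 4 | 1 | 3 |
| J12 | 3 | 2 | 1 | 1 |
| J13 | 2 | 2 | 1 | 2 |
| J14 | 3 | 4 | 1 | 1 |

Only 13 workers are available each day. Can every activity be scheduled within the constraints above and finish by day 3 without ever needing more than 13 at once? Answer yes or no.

Schedule J10@1, J11@3, J12@1, J13@1, J14@1: d1:11  d2:11  d3:10 — peak 11 ≤ 13.

yes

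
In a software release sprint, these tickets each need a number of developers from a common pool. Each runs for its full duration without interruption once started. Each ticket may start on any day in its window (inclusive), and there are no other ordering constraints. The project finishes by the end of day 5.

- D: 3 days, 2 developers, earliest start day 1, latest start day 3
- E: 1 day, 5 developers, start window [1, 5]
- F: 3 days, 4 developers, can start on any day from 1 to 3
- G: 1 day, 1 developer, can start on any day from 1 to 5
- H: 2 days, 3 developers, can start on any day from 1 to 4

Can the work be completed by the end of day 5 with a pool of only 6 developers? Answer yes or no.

no

The minimum achievable peak is 7; 6 < 7, so no feasible schedule stays within the cap.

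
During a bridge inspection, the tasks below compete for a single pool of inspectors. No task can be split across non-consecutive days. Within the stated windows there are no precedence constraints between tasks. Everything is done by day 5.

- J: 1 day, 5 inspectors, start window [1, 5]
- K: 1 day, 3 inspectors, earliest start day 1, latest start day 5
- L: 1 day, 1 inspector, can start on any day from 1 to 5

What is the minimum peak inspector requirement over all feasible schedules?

5

Early-start (J@1, K@1, L@1) gives peak 9: d1:9  d2:0  d3:0  d4:0  d5:0.
Shift K→2, L→2.
Schedule J@1, K@2, L@2: d1:5  d2:4  d3:0  d4:0  d5:0 — peak 5.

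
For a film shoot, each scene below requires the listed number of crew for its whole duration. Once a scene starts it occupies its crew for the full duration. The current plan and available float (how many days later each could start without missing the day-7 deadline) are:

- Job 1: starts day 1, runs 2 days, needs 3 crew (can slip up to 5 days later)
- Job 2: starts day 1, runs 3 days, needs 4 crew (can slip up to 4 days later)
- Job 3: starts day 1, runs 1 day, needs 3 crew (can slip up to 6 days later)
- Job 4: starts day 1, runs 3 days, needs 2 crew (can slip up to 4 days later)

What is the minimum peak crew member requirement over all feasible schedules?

5

Early-start (Job 1@1, Job 2@1, Job 3@1, Job 4@1) gives peak 12: d1:12  d2:9  d3:6  d4:0  d5:0  d6:0  d7:0.
Shift Job 2→4, Job 3→3.
Schedule Job 1@1, Job 2@4, Job 3@3, Job 4@1: d1:5  d2:5  d3:5  d4:4  d5:4  d6:4  d7:0 — peak 5.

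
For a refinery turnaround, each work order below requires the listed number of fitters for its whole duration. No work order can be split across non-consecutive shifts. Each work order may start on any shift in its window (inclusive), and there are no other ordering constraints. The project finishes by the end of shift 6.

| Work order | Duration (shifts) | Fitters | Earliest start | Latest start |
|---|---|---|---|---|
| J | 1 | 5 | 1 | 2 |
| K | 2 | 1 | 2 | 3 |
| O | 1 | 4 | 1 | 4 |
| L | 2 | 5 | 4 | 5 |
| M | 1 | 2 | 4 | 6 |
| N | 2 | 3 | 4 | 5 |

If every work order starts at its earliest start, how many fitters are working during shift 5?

8

At early start, shift 5 has: L, N.
Demand: 5 + 3 = 8.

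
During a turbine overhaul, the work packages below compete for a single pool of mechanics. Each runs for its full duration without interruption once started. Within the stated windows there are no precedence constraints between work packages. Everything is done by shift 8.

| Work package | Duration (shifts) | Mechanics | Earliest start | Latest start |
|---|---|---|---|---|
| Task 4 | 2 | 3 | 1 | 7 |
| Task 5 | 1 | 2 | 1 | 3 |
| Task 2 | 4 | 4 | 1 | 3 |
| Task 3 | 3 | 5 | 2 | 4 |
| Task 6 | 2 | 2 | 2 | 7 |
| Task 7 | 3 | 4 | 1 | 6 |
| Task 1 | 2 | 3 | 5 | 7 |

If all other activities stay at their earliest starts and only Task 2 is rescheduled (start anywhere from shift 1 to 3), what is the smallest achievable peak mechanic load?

Task 2@1: s1:13  s2:18  s3:15  s4:9  s5:3  s6:3  s7:0  s8:0 → peak 18
Task 2@2: s1:9  s2:18  s3:15  s4:9  s5:7  s6:3  s7:0  s8:0 → peak 18
Task 2@3: s1:9  s2:14  s3:15  s4:9  s5:7  s6:7  s7:0  s8:0 → peak 15
Best is Task 2@3, peak 15.

15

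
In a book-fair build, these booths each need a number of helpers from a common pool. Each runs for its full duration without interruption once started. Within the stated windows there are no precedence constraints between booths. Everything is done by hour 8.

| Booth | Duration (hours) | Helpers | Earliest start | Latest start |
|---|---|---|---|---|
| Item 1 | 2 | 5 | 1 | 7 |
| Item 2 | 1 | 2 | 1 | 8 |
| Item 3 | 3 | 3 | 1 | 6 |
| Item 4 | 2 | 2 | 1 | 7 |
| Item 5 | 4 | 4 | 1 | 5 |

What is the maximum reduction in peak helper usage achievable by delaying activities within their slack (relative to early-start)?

Early-start peak: h1:16  h2:14  h3:7  h4:4  h5:0  h6:0  h7:0  h8:0 ⇒ 16.
Leveled (Item 1@1, Item 2@1, Item 3@3, Item 4@2, Item 5@4): h1:7  h2:7  h3:5  h4:7  h5:7  h6:4  h7:4  h8:0 ⇒ 7.
Reduction 16 − 7 = 9.

9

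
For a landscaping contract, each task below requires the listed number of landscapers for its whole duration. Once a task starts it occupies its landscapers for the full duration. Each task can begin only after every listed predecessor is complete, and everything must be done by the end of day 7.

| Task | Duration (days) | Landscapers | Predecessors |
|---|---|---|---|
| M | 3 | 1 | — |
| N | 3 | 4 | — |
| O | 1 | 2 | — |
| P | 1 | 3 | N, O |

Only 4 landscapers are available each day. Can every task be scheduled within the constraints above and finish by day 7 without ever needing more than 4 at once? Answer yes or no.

yes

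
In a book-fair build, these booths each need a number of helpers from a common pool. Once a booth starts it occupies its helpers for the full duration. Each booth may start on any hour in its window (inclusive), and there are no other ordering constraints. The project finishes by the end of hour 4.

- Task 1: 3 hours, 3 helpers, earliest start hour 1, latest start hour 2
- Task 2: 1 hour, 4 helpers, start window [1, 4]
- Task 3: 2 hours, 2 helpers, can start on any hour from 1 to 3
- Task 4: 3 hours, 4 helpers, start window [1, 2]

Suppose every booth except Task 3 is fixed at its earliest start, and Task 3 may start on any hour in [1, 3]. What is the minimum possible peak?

Task 3@1: h1:13  h2:9  h3:7  h4:0 → peak 13
Task 3@2: h1:11  h2:9  h3:9  h4:0 → peak 11
Task 3@3: h1:11  h2:7  h3:9  h4:2 → peak 11
Best is Task 3@2, peak 11.

11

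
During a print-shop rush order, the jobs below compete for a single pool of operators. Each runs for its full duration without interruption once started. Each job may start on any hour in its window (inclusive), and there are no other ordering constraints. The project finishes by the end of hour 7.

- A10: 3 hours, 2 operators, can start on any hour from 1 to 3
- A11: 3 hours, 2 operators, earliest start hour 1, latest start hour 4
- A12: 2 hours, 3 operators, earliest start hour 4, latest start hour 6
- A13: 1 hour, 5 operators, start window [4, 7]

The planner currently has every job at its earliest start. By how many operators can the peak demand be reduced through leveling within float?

3

Early-start peak: h1:4  h2:4  h3:4  h4:8  h5:3  h6:0  h7:0 ⇒ 8.
Leveled (A10@1, A11@1, A12@4, A13@6): h1:4  h2:4  h3:4  h4:3  h5:3  h6:5  h7:0 ⇒ 5.
Reduction 8 − 5 = 3.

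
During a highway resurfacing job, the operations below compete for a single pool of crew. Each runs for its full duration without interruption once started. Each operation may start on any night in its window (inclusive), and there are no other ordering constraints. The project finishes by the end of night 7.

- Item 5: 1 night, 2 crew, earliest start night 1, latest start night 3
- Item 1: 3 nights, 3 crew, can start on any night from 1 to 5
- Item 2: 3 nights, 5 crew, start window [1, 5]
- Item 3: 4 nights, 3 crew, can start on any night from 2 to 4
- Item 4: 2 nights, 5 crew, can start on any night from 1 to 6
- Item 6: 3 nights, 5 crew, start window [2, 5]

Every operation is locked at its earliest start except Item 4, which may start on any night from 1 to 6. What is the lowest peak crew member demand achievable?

Item 4@1: n1:15  n2:21  n3:16  n4:8  n5:3  n6:0  n7:0 → peak 21
Item 4@2: n1:10  n2:21  n3:21  n4:8  n5:3  n6:0  n7:0 → peak 21
Item 4@3: n1:10  n2:16  n3:21  n4:13  n5:3  n6:0  n7:0 → peak 21
Item 4@4: n1:10  n2:16  n3:16  n4:13  n5:8  n6:0  n7:0 → peak 16
Item 4@5: n1:10  n2:16  n3:16  n4:8  n5:8  n6:5  n7:0 → peak 16
Item 4@6: n1:10  n2:16  n3:16  n4:8  n5:3  n6:5  n7:5 → peak 16
Best is Item 4@4, peak 16.

16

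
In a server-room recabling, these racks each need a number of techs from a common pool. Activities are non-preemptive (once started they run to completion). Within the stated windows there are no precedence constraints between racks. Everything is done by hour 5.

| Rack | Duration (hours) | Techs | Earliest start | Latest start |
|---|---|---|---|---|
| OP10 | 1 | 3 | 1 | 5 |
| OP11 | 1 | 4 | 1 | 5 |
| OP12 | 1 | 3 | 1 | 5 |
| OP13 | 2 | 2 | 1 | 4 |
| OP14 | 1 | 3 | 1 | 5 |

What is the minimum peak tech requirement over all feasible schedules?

5

Early-start (OP10@1, OP11@1, OP12@1, OP13@1, OP14@1) gives peak 15: h1:15  h2:2  h3:0  h4:0  h5:0.
Shift OP11→2, OP12→3, OP13→3, OP14→4.
Schedule OP10@1, OP11@2, OP12@3, OP13@3, OP14@4: h1:3  h2:4  h3:5  h4:5  h5:0 — peak 5.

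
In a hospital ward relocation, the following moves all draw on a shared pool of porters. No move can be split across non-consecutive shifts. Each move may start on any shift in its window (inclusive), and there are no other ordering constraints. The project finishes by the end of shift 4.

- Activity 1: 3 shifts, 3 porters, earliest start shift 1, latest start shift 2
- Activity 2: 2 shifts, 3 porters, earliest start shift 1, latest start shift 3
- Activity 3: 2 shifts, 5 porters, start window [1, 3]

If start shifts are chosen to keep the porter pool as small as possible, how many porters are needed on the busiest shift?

8

Early-start (Activity 1@1, Activity 2@1, Activity 3@1) gives peak 11: s1:11  s2:11  s3:3  s4:0.
Shift Activity 3→3.
Schedule Activity 1@1, Activity 2@1, Activity 3@3: s1:6  s2:6  s3:8  s4:5 — peak 8.
No arrangement of the 18 feasible schedules does better.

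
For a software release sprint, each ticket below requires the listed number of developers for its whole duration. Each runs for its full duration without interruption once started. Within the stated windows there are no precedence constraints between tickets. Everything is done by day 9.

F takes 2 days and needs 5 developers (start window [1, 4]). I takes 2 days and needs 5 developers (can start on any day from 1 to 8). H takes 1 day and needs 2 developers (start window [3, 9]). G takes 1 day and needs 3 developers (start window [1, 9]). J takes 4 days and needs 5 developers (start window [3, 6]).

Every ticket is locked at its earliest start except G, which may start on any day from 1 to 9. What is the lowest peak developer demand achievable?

10

G@1: d1:13  d2:10  d3:7  d4:5  d5:5  d6:5  d7:0  d8:0  d9:0 → peak 13
G@2: d1:10  d2:13  d3:7  d4:5  d5:5  d6:5  d7:0  d8:0  d9:0 → peak 13
G@3: d1:10  d2:10  d3:10  d4:5  d5:5  d6:5  d7:0  d8:0  d9:0 → peak 10
G@4: d1:10  d2:10  d3:7  d4:8  d5:5  d6:5  d7:0  d8:0  d9:0 → peak 10
G@5: d1:10  d2:10  d3:7  d4:5  d5:8  d6:5  d7:0  d8:0  d9:0 → peak 10
G@6: d1:10  d2:10  d3:7  d4:5  d5:5  d6:8  d7:0  d8:0  d9:0 → peak 10
G@7: d1:10  d2:10  d3:7  d4:5  d5:5  d6:5  d7:3  d8:0  d9:0 → peak 10
G@8: d1:10  d2:10  d3:7  d4:5  d5:5  d6:5  d7:0  d8:3  d9:0 → peak 10
G@9: d1:10  d2:10  d3:7  d4:5  d5:5  d6:5  d7:0  d8:0  d9:3 → peak 10
Best is G@3, peak 10.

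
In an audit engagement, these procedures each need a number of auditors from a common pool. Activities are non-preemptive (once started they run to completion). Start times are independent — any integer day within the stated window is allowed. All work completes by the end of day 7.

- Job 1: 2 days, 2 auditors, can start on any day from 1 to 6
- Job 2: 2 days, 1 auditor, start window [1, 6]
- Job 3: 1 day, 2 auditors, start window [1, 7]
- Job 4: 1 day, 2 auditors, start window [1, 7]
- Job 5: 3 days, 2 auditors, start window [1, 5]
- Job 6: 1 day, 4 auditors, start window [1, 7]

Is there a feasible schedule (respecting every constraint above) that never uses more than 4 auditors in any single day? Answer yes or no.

yes

Schedule Job 1@1, Job 2@1, Job 3@3, Job 4@3, Job 5@4, Job 6@7: d1:3  d2:3  d3:4  d4:2  d5:2  d6:2  d7:4 — peak 4 ≤ 4.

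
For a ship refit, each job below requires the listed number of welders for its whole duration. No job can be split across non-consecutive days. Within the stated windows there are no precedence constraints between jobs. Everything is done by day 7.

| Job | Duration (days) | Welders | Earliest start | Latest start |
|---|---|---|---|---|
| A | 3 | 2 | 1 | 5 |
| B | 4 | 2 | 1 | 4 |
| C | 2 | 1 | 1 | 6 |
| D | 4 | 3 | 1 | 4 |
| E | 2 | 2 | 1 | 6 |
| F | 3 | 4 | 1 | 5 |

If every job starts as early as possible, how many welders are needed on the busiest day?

14

Early-start schedule: A@1, B@1, C@1, D@1, E@1, F@1.
Load per day: day 1: 14, day 2: 14, day 3: 11, day 4: 5, day 5: 0, day 6: 0, day 7: 0.
Peak is 14.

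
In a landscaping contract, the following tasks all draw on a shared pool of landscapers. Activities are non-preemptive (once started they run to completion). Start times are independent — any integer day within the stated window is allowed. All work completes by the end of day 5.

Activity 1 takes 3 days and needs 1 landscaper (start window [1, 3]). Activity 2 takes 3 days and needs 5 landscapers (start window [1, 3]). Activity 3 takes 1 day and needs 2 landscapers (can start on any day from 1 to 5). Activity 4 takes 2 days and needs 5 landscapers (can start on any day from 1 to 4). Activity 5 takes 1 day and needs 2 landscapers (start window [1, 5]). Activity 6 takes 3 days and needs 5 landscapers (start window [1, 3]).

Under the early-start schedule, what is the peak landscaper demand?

20

Early-start schedule: Activity 1@1, Activity 2@1, Activity 3@1, Activity 4@1, Activity 5@1, Activity 6@1.
Load per day: day 1: 20, day 2: 16, day 3: 11, day 4: 0, day 5: 0.
Peak is 20.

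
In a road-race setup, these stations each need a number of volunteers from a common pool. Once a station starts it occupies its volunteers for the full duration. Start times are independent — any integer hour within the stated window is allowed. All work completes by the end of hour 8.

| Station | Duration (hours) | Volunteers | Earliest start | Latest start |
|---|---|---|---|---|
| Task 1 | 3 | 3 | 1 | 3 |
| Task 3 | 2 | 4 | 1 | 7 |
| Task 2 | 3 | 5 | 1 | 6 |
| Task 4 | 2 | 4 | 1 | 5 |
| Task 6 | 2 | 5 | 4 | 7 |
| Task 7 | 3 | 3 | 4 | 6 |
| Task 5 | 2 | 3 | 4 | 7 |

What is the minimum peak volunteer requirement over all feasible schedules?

9

Early-start (Task 1@1, Task 3@1, Task 2@1, Task 4@1, Task 6@4, Task 7@4, Task 5@4) gives peak 16: h1:16  h2:16  h3:8  h4:11  h5:11  h6:3  h7:0  h8:0.
Shift Task 1→3, Task 3→6, Task 6→7.
Schedule Task 1@3, Task 3@6, Task 2@1, Task 4@1, Task 6@7, Task 7@4, Task 5@4: h1:9  h2:9  h3:8  h4:9  h5:9  h6:7  h7:9  h8:5 — peak 9.
Total volunteer-hours = 65 over 8 hours ⇒ peak ≥ ⌈65/8⌉ = 9, so 9 is optimal.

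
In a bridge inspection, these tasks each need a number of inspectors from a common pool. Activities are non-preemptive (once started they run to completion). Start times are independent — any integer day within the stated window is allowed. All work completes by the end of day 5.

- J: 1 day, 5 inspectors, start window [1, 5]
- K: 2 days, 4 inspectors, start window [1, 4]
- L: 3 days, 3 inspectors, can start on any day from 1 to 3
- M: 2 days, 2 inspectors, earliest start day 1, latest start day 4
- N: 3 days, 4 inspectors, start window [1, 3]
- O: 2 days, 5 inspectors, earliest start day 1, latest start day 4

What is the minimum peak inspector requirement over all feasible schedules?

Early-start (J@1, K@1, L@1, M@1, N@1, O@1) gives peak 23: d1:23  d2:18  d3:7  d4:0  d5:0.
Shift K→2, N→3, O→4.
Schedule J@1, K@2, L@1, M@1, N@3, O@4: d1:10  d2:9  d3:11  d4:9  d5:9 — peak 11.

11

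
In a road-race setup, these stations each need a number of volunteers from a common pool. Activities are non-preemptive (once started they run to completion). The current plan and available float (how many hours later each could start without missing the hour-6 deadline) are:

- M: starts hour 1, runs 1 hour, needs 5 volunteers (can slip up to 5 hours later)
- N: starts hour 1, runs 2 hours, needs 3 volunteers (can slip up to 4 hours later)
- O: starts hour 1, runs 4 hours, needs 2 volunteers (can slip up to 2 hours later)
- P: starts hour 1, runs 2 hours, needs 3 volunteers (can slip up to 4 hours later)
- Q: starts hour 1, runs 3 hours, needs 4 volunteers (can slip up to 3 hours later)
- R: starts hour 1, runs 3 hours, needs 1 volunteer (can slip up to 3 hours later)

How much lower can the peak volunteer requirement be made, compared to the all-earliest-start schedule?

11

Early-start peak: h1:18  h2:13  h3:7  h4:2  h5:0  h6:0 ⇒ 18.
Leveled (M@1, N@2, O@1, P@5, Q@4, R@2): h1:7  h2:6  h3:6  h4:7  h5:7  h6:7 ⇒ 7.
Reduction 18 − 7 = 11.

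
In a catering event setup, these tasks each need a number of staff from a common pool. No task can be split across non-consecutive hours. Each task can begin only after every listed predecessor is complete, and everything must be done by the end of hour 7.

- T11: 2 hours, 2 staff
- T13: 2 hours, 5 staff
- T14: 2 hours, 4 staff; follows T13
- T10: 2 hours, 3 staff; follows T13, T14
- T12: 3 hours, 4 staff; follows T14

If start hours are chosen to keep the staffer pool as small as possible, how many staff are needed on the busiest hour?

Schedule T11@1, T13@1, T14@3, T10@5, T12@5: h1:7  h2:7  h3:4  h4:4  h5:7  h6:7  h7:4 — peak 7.
No arrangement of the 12 feasible schedules does better.

7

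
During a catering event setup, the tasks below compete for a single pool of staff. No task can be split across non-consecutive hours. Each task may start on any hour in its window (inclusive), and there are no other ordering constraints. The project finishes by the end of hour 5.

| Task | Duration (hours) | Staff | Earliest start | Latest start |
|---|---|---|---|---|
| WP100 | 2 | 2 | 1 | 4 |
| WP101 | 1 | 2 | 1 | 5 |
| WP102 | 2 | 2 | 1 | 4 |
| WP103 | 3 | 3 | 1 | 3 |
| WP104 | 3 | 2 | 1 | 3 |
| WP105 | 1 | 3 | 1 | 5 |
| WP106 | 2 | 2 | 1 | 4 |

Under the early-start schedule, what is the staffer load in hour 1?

16

At early start, hour 1 has: WP100, WP101, WP102, WP103, WP104, WP105, WP106.
Demand: 2 + 2 + 2 + 3 + 2 + 3 + 2 = 16.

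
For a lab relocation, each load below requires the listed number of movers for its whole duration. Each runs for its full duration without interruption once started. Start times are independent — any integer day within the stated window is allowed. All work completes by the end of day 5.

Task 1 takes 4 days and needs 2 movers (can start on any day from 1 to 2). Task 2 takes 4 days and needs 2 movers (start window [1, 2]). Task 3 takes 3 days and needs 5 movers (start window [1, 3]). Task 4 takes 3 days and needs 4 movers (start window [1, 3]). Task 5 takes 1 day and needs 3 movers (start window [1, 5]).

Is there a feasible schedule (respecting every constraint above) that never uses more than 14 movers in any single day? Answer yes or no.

yes

Schedule Task 1@1, Task 2@1, Task 3@1, Task 4@1, Task 5@4: d1:13  d2:13  d3:13  d4:7  d5:0 — peak 13 ≤ 14.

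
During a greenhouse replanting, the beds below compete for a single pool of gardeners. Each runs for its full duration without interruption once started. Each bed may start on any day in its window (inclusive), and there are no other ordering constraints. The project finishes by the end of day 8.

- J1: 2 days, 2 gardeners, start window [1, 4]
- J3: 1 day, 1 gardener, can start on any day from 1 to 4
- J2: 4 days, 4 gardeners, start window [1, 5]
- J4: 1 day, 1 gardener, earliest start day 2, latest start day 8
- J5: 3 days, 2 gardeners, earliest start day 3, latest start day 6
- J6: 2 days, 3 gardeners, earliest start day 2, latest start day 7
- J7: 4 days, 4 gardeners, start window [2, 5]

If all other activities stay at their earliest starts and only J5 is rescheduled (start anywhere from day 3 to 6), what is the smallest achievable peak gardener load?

14

J5@3: d1:7  d2:14  d3:13  d4:10  d5:6  d6:0  d7:0  d8:0 → peak 14
J5@4: d1:7  d2:14  d3:11  d4:10  d5:6  d6:2  d7:0  d8:0 → peak 14
J5@5: d1:7  d2:14  d3:11  d4:8  d5:6  d6:2  d7:2  d8:0 → peak 14
J5@6: d1:7  d2:14  d3:11  d4:8  d5:4  d6:2  d7:2  d8:2 → peak 14
Best is J5@3, peak 14.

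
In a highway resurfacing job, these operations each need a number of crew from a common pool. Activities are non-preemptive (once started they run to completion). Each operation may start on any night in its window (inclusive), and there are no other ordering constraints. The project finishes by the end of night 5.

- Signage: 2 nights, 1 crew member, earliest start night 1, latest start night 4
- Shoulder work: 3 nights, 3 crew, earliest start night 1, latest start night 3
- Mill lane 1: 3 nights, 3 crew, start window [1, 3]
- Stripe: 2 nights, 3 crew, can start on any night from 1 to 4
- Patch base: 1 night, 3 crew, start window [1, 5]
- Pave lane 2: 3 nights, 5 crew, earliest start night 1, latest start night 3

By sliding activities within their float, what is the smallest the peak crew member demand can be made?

11

Early-start (Signage@1, Shoulder work@1, Mill lane 1@1, Stripe@1, Patch base@1, Pave lane 2@1) gives peak 18: n1:18  n2:15  n3:11  n4:0  n5:0.
Shift Patch base→4, Pave lane 2→3.
Schedule Signage@1, Shoulder work@1, Mill lane 1@1, Stripe@1, Patch base@4, Pave lane 2@3: n1:10  n2:10  n3:11  n4:8  n5:5 — peak 11.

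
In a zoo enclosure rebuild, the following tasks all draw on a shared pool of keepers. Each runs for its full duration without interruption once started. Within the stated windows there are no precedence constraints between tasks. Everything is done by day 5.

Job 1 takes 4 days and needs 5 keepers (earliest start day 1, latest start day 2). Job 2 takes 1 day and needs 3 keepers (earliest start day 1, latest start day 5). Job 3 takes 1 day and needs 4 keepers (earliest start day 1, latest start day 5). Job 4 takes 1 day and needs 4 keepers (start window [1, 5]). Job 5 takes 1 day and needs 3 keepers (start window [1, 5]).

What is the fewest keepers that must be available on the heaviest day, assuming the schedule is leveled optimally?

8

Early-start (Job 1@1, Job 2@1, Job 3@1, Job 4@1, Job 5@1) gives peak 19: d1:19  d2:5  d3:5  d4:5  d5:0.
Shift Job 3→5, Job 4→5, Job 5→2.
Schedule Job 1@1, Job 2@1, Job 3@5, Job 4@5, Job 5@2: d1:8  d2:8  d3:5  d4:5  d5:8 — peak 8.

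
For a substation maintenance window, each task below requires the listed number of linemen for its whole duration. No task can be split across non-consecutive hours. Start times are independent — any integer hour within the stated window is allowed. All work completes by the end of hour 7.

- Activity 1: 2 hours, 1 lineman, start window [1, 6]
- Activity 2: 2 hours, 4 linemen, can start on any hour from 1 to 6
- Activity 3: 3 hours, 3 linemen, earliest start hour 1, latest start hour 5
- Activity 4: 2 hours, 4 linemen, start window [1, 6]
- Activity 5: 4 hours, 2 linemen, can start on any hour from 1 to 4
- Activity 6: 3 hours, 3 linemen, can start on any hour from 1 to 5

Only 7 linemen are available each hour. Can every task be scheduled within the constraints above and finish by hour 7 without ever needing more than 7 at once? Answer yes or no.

Schedule Activity 1@1, Activity 2@1, Activity 3@3, Activity 4@6, Activity 5@1, Activity 6@5: h1:7  h2:7  h3:5  h4:5  h5:6  h6:7  h7:7 — peak 7 ≤ 7.

yes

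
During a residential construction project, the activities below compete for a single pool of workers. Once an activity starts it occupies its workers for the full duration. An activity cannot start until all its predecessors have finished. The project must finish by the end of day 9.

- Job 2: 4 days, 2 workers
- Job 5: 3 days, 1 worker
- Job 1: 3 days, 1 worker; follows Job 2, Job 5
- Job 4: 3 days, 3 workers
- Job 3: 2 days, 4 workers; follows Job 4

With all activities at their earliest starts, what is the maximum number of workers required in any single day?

6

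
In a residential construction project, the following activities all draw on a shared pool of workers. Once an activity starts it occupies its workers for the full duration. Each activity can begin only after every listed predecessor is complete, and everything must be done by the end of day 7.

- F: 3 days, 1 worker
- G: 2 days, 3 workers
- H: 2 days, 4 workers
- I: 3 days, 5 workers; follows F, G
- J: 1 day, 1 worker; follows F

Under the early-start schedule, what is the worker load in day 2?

8

At early start, day 2 has: F, G, H.
Demand: 1 + 3 + 4 = 8.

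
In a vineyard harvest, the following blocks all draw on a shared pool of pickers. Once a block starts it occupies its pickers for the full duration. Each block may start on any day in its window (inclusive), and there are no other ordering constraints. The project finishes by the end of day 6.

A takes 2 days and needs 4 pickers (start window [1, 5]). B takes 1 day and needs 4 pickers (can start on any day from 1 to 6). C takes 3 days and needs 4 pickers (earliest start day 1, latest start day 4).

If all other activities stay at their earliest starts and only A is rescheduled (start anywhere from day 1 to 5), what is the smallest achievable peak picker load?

8

A@1: d1:12  d2:8  d3:4  d4:0  d5:0  d6:0 → peak 12
A@2: d1:8  d2:8  d3:8  d4:0  d5:0  d6:0 → peak 8
A@3: d1:8  d2:4  d3:8  d4:4  d5:0  d6:0 → peak 8
A@4: d1:8  d2:4  d3:4  d4:4  d5:4  d6:0 → peak 8
A@5: d1:8  d2:4  d3:4  d4:0  d5:4  d6:4 → peak 8
Best is A@2, peak 8.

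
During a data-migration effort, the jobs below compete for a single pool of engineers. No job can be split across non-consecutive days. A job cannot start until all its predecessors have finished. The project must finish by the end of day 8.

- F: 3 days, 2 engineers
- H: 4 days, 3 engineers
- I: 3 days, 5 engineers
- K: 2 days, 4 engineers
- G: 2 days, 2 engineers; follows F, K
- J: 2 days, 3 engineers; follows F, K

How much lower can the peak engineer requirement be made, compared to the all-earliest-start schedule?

6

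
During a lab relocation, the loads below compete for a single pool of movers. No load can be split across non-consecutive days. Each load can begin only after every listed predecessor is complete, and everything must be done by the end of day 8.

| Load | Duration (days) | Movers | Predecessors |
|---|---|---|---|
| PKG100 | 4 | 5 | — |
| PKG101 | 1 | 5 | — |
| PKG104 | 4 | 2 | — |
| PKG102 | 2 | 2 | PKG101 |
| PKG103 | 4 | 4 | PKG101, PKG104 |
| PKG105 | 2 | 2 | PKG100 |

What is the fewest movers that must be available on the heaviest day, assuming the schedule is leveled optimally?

9

Early-start (PKG100@1, PKG101@1, PKG104@1, PKG102@2, PKG103@5, PKG105@5) gives peak 12: d1:12  d2:9  d3:9  d4:7  d5:6  d6:6  d7:4  d8:4.
Shift PKG100→2, PKG105→6.
Schedule PKG100@2, PKG101@1, PKG104@1, PKG102@2, PKG103@5, PKG105@6: d1:7  d2:9  d3:9  d4:7  d5:9  d6:6  d7:6  d8:4 — peak 9.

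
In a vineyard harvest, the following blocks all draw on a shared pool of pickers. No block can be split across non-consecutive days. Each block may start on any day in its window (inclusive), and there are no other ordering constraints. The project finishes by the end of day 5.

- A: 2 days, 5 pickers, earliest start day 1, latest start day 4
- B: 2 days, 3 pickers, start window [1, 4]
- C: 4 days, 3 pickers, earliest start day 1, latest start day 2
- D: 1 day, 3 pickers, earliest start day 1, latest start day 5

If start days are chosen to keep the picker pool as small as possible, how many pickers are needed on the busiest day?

8

Early-start (A@1, B@1, C@1, D@1) gives peak 14: d1:14  d2:11  d3:3  d4:3  d5:0.
Shift B→3, D→5.
Schedule A@1, B@3, C@1, D@5: d1:8  d2:8  d3:6  d4:6  d5:3 — peak 8.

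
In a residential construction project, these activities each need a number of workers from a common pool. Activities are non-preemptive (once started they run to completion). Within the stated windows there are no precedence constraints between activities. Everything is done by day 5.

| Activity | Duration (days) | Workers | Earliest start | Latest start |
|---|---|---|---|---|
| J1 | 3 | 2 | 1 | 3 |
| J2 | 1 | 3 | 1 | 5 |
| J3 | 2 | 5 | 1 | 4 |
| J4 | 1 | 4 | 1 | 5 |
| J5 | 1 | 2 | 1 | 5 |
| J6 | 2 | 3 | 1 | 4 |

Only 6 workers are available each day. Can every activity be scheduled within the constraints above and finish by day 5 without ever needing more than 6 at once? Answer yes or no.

no

Total worker-days = 31; over 5 days the average is 31/5 > 6, so some day must exceed 6.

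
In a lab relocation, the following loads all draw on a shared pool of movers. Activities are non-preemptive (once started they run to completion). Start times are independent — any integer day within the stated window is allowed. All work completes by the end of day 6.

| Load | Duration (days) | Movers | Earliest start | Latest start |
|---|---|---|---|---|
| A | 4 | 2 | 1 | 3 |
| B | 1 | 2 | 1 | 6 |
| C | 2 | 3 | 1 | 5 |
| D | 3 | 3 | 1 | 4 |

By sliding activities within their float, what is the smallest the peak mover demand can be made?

Early-start (A@1, B@1, C@1, D@1) gives peak 10: d1:10  d2:8  d3:5  d4:2  d5:0  d6:0.
Shift C→2, D→4.
Schedule A@1, B@1, C@2, D@4: d1:4  d2:5  d3:5  d4:5  d5:3  d6:3 — peak 5.
Total mover-days = 25 over 6 days ⇒ peak ≥ ⌈25/6⌉ = 5, so 5 is optimal.

5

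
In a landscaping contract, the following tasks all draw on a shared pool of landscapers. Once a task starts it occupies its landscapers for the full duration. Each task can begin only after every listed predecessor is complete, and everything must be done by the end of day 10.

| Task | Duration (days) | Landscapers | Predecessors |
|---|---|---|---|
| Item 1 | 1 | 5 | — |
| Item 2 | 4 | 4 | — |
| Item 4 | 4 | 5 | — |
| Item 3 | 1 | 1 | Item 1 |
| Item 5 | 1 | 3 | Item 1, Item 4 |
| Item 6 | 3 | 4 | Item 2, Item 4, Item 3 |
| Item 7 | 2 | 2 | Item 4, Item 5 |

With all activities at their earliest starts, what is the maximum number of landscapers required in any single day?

Early-start schedule: Item 1@1, Item 2@1, Item 4@1, Item 3@2, Item 5@5, Item 6@5, Item 7@6.
Load per day: day 1: 14, day 2: 10, day 3: 9, day 4: 9, day 5: 7, day 6: 6, day 7: 6, day 8: 0, day 9: 0, day 10: 0.
Peak is 14.

14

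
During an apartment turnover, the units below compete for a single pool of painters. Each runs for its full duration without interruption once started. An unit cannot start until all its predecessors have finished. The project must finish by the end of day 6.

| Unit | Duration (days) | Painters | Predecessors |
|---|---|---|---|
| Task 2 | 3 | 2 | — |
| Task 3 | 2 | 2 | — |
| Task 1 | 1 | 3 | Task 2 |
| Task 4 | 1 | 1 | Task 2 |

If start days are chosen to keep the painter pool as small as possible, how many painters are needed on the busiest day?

3

Early-start (Task 2@1, Task 3@1, Task 1@4, Task 4@4) gives peak 4: d1:4  d2:4  d3:2  d4:4  d5:0  d6:0.
Shift Task 3→4, Task 1→6.
Schedule Task 2@1, Task 3@4, Task 1@6, Task 4@4: d1:2  d2:2  d3:2  d4:3  d5:2  d6:3 — peak 3.
Total painter-days = 14 over 6 days ⇒ peak ≥ ⌈14/6⌉ = 3, so 3 is optimal.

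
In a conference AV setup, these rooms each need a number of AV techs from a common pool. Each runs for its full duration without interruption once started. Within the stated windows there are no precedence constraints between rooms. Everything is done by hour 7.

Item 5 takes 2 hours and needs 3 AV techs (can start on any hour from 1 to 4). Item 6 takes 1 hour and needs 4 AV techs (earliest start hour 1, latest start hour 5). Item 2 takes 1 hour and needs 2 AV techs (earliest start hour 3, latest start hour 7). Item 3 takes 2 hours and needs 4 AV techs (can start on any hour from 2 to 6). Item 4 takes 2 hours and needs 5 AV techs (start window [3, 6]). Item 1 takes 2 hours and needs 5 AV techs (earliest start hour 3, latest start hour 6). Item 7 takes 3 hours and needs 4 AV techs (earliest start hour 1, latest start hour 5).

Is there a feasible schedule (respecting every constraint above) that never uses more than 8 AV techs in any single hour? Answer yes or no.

Schedule Item 5@4, Item 6@1, Item 2@6, Item 3@2, Item 4@4, Item 1@6, Item 7@1: h1:8  h2:8  h3:8  h4:8  h5:8  h6:7  h7:5 — peak 8 ≤ 8.

yes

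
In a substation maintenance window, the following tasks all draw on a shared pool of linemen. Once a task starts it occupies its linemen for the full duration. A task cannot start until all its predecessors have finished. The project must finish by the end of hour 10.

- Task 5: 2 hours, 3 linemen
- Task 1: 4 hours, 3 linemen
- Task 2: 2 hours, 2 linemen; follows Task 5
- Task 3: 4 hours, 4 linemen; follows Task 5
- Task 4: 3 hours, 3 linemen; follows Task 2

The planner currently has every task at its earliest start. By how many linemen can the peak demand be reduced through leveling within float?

Early-start peak: h1:6  h2:6  h3:9  h4:9  h5:7  h6:7  h7:3  h8:0  h9:0  h10:0 ⇒ 9.
Leveled (Task 5@1, Task 1@7, Task 2@3, Task 3@3, Task 4@7): h1:3  h2:3  h3:6  h4:6  h5:4  h6:4  h7:6  h8:6  h9:6  h10:3 ⇒ 6.
Reduction 9 − 6 = 3.

3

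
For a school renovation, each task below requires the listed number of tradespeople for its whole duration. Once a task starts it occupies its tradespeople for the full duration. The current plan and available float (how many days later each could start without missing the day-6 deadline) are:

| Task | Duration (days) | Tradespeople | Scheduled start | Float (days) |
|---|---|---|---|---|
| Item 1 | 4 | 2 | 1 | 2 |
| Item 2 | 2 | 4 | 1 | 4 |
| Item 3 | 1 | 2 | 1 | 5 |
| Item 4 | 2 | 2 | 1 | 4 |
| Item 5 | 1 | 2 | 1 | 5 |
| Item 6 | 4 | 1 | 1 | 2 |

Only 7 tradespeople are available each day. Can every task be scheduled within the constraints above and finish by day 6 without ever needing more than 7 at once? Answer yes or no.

yes

Schedule Item 1@1, Item 2@5, Item 3@1, Item 4@2, Item 5@4, Item 6@1: d1:5  d2:5  d3:5  d4:5  d5:4  d6:4 — peak 5 ≤ 7.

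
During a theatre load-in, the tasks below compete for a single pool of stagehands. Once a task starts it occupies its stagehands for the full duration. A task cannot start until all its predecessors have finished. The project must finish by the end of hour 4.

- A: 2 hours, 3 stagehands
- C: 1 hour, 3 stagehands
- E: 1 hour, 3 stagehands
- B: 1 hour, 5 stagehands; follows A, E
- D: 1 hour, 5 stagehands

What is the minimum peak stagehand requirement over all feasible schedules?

6

Early-start (A@1, C@1, E@1, B@3, D@1) gives peak 14: h1:14  h2:3  h3:5  h4:0.
Shift E→2, D→4.
Schedule A@1, C@1, E@2, B@3, D@4: h1:6  h2:6  h3:5  h4:5 — peak 6.
Total stagehand-hours = 22 over 4 hours ⇒ peak ≥ ⌈22/4⌉ = 6, so 6 is optimal.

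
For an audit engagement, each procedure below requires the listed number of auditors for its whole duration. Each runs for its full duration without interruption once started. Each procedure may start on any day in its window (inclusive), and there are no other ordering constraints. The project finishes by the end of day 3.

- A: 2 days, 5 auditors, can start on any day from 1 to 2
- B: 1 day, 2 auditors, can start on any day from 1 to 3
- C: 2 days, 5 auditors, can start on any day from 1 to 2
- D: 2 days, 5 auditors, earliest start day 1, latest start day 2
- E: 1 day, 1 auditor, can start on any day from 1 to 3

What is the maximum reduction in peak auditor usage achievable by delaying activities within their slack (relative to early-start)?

Early-start peak: d1:18  d2:15  d3:0 ⇒ 18.
Leveled (A@1, B@1, C@1, D@2, E@1): d1:13  d2:15  d3:5 ⇒ 15.
Reduction 18 − 15 = 3.

3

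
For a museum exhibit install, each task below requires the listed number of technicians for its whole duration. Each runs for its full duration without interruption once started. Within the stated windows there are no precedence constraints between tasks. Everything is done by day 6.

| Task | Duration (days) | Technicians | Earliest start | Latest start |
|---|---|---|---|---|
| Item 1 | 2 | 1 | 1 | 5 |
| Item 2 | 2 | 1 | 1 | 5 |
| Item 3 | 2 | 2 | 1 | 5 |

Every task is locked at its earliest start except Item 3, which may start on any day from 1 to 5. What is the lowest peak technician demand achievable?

Item 3@1: d1:4  d2:4  d3:0  d4:0  d5:0  d6:0 → peak 4
Item 3@2: d1:2  d2:4  d3:2  d4:0  d5:0  d6:0 → peak 4
Item 3@3: d1:2  d2:2  d3:2  d4:2  d5:0  d6:0 → peak 2
Item 3@4: d1:2  d2:2  d3:0  d4:2  d5:2  d6:0 → peak 2
Item 3@5: d1:2  d2:2  d3:0  d4:0  d5:2  d6:2 → peak 2
Best is Item 3@3, peak 2.

2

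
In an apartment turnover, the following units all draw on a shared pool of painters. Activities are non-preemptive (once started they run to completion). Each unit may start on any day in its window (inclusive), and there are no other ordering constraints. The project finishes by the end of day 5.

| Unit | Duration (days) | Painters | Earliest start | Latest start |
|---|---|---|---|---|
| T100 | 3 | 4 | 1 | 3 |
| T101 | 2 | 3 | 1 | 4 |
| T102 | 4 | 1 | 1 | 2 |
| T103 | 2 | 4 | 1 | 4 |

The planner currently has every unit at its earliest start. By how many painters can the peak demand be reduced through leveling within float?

4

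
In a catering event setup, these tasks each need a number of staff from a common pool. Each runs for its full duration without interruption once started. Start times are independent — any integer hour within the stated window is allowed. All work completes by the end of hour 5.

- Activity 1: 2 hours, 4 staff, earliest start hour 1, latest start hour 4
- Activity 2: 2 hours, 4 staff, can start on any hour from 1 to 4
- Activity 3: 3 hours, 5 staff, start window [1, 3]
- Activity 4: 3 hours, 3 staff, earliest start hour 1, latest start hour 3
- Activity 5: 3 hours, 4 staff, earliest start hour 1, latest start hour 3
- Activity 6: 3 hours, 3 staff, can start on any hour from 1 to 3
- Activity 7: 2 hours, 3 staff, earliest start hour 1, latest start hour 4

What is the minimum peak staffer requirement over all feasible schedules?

15

Early-start (Activity 1@1, Activity 2@1, Activity 3@1, Activity 4@1, Activity 5@1, Activity 6@1, Activity 7@1) gives peak 26: h1:26  h2:26  h3:15  h4:0  h5:0.
Shift Activity 4→3, Activity 5→3, Activity 6→3, Activity 7→4.
Schedule Activity 1@1, Activity 2@1, Activity 3@1, Activity 4@3, Activity 5@3, Activity 6@3, Activity 7@4: h1:13  h2:13  h3:15  h4:13  h5:13 — peak 15.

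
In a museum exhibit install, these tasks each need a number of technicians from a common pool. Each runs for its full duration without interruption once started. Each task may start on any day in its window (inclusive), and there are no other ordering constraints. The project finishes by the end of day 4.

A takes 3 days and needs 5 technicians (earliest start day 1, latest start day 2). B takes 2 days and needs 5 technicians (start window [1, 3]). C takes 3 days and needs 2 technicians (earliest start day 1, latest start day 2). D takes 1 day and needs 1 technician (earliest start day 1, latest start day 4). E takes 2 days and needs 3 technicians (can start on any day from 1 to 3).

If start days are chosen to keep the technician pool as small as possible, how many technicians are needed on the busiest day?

12

Early-start (A@1, B@1, C@1, D@1, E@1) gives peak 16: d1:16  d2:15  d3:7  d4:0.
Shift D→3, E→3.
Schedule A@1, B@1, C@1, D@3, E@3: d1:12  d2:12  d3:11  d4:3 — peak 12.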